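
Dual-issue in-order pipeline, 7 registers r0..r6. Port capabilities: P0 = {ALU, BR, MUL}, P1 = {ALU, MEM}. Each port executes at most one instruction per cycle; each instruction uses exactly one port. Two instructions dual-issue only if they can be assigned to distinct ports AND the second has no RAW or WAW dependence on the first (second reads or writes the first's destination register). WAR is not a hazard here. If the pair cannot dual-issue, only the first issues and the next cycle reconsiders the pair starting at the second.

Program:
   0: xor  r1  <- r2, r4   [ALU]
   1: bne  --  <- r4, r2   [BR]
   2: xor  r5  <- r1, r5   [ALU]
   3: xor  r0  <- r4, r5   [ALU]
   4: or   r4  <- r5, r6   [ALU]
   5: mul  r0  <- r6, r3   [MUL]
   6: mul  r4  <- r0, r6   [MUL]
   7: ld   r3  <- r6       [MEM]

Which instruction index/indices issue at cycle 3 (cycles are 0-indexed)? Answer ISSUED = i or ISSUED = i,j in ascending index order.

ISSUED = 5

0. xor/bne @i0+i1  | pair
1. xor @i2  | RAW r5
2. xor/or @i3+i4  | pair
3. mul @i5  | no-port MUL/MUL
4. mul/ld @i6+i7  | pair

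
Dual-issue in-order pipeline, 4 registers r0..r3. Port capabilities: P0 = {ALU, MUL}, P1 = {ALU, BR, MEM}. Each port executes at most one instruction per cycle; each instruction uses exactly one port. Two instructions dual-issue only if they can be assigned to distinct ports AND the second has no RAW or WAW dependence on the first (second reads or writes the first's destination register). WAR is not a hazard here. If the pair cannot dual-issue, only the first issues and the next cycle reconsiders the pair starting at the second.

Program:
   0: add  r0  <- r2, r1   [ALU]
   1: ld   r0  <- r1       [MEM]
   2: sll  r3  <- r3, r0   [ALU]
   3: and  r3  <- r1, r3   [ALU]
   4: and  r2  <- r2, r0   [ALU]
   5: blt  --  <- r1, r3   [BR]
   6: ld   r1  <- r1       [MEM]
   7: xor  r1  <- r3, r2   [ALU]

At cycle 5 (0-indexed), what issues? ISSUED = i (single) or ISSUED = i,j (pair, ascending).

ISSUED = 6

c0: i0 add  WAW r0
c1: i1 ld  RAW r0
c2: i2 sll  RAW+WAW r3
c3: i3,i4 and;and  2-wide
c4: i5 blt  no-port BR/MEM
c5: i6 ld  WAW r1
c6: i7 xor  tail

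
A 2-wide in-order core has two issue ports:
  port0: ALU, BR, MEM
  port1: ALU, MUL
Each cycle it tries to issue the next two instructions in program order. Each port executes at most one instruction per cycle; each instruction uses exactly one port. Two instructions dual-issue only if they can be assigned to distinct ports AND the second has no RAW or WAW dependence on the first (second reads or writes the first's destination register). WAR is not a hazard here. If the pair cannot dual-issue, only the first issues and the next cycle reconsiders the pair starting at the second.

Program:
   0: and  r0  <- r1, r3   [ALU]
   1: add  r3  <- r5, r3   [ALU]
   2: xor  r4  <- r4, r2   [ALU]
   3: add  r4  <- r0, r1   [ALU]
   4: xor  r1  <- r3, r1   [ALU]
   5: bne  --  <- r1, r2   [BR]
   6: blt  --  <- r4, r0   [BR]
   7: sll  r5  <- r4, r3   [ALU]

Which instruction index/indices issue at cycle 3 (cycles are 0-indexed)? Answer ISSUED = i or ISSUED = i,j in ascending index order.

ISSUED = 5

  cy0 -> i0+i1 (and.ALU;add.ALU) 2-wide
  cy1 -> i2 (xor.ALU) WAW r4
  cy2 -> i3+i4 (add.ALU;xor.ALU) 2-wide
  cy3 -> i5 (bne.BR) no-port BR/BR
  cy4 -> i6+i7 (blt.BR;sll.ALU) 2-wide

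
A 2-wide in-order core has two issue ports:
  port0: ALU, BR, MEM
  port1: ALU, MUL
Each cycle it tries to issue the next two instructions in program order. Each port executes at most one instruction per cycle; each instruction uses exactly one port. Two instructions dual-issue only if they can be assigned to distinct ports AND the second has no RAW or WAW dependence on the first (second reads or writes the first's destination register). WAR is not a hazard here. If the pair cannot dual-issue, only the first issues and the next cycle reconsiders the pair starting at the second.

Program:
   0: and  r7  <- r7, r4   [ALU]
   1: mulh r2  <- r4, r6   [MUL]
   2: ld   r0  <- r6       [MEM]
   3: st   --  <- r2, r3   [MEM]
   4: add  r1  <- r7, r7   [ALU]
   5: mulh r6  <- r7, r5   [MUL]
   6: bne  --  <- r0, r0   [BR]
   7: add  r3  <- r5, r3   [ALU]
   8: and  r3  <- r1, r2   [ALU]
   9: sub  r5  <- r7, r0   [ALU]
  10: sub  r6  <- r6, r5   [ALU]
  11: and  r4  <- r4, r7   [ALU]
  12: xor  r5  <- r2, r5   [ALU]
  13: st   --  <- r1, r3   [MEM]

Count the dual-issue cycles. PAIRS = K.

c0: i0/i1 and;mulh  dual
c1: i2 ld  no-port MEM/MEM
c2: i3/i4 st;add  dual
c3: i5/i6 mulh;bne  dual
c4: i7 add  WAW r3
c5: i8/i9 and;sub  dual
c6: i10/i11 sub;and  dual
c7: i12/i13 xor;st  dual

PAIRS = 6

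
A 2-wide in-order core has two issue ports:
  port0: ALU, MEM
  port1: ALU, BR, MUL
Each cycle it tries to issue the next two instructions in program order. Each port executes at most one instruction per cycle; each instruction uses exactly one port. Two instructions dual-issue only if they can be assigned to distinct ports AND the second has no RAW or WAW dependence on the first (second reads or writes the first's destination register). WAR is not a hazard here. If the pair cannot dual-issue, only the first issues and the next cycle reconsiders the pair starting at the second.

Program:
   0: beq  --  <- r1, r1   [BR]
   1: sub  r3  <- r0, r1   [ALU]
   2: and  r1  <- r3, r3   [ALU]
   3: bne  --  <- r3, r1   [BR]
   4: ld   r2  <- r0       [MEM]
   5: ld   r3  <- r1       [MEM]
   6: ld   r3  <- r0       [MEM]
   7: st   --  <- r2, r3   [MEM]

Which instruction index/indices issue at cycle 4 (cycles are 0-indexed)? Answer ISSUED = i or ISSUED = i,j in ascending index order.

ISSUED = 6

c0: i0/i1 beq;sub  2-wide
c1: i2 and  RAW r1
c2: i3/i4 bne;ld  2-wide
c3: i5 ld  no-port MEM/MEM
c4: i6 ld  no-port MEM/MEM
c5: i7 st  tail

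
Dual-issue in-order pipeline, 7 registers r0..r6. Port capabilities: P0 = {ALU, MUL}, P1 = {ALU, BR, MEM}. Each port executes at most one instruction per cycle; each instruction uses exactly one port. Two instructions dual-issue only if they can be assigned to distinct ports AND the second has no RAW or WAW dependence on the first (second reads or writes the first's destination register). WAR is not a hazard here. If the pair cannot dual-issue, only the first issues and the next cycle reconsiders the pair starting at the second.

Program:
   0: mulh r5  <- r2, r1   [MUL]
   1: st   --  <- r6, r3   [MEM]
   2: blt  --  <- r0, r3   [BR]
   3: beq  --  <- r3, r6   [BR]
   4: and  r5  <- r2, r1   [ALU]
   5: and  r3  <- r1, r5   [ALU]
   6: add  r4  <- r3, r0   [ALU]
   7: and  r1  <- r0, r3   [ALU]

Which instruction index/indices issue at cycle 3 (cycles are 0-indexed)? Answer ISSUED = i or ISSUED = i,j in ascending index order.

#0 head=0: mulh/st i0+i1 pair
#1 head=2: blt i2 no-port BR/BR
#2 head=3: beq/and i3+i4 pair
#3 head=5: and i5 RAW r3
#4 head=6: add/and i6+i7 pair

ISSUED = 5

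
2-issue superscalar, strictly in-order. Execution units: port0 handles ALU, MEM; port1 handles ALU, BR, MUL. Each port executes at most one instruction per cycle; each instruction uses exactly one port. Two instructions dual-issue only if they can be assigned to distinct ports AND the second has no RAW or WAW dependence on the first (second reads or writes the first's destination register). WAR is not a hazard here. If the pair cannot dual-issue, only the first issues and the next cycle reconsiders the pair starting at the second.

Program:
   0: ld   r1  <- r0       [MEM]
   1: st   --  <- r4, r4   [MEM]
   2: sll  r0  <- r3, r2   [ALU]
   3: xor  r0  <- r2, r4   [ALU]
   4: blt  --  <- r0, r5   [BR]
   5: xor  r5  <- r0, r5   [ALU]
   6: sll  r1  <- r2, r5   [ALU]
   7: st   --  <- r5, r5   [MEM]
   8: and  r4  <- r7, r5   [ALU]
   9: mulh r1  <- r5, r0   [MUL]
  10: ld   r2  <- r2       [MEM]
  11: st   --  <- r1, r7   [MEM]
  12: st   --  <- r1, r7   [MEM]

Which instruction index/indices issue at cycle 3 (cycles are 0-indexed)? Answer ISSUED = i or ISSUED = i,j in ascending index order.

ISSUED = 4,5

[0] i0  ld  -- no-port MEM/MEM
[1] i1/i2  st sll  -- pair
[2] i3  xor  -- RAW r0
[3] i4/i5  blt xor  -- pair
[4] i6/i7  sll st  -- pair
[5] i8/i9  and mulh  -- pair
[6] i10  ld  -- no-port MEM/MEM
[7] i11  st  -- no-port MEM/MEM
[8] i12  st  -- tail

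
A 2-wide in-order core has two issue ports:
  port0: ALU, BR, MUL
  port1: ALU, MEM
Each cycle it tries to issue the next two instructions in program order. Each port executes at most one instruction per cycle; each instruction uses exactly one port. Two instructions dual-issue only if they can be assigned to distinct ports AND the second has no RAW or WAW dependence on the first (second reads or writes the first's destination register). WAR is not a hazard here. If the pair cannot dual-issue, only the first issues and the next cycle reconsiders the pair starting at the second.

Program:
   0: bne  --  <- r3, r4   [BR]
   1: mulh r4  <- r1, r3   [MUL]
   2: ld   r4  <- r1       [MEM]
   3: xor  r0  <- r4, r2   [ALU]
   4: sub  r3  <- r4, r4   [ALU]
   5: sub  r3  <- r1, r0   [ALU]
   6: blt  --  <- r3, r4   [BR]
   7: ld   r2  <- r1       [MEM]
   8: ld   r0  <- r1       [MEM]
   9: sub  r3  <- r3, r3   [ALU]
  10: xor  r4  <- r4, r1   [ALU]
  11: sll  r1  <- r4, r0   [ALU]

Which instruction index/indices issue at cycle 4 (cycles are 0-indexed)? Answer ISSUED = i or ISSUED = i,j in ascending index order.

  cy0 -> i0 (bne) no-port BR/MUL
  cy1 -> i1 (mulh) WAW r4
  cy2 -> i2 (ld) RAW r4
  cy3 -> i3,i4 (xor sub) dual
  cy4 -> i5 (sub) RAW r3
  cy5 -> i6,i7 (blt ld) dual
  cy6 -> i8,i9 (ld sub) dual
  cy7 -> i10 (xor) RAW r4
  cy8 -> i11 (sll) tail

ISSUED = 5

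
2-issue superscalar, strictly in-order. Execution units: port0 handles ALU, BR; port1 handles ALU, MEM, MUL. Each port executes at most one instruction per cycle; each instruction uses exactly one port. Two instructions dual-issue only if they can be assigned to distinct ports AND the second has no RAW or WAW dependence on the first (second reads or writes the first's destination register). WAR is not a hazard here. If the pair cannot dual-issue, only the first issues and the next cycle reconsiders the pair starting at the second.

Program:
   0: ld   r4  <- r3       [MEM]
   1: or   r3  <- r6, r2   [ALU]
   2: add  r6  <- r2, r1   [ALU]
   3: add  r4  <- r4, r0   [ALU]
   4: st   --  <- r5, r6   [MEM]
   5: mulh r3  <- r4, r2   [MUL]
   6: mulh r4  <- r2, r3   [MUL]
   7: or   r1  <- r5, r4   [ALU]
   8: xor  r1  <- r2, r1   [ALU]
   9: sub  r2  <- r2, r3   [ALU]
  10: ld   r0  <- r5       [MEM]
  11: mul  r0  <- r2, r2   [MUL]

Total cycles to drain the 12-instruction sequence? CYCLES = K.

CYCLES = 9

t=0 i0,i1:ld.MEM or.ALU ; 2-wide
t=1 i2,i3:add.ALU add.ALU ; 2-wide
t=2 i4:st.MEM ; no-port MEM/MUL
t=3 i5:mulh.MUL ; no-port MUL/MUL
t=4 i6:mulh.MUL ; RAW r4
t=5 i7:or.ALU ; RAW+WAW r1
t=6 i8,i9:xor.ALU sub.ALU ; 2-wide
t=7 i10:ld.MEM ; no-port MEM/MUL
t=8 i11:mul.MUL ; tail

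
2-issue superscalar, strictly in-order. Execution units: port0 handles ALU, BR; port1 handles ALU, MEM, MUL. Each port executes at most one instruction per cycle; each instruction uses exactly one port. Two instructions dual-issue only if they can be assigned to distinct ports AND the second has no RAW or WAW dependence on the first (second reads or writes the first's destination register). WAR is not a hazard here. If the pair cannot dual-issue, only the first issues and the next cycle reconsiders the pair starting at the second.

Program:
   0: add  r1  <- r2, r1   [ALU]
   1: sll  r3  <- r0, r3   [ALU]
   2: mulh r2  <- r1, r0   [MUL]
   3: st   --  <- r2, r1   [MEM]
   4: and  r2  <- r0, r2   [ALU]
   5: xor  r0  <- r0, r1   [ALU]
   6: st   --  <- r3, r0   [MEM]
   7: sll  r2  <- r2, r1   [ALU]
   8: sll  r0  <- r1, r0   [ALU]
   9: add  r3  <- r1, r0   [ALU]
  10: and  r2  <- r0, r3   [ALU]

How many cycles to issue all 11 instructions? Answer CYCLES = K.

[0] i0&i1  add;sll  -- pair
[1] i2  mulh  -- no-port MUL/MEM
[2] i3&i4  st;and  -- pair
[3] i5  xor  -- RAW r0
[4] i6&i7  st;sll  -- pair
[5] i8  sll  -- RAW r0
[6] i9  add  -- RAW r3
[7] i10  and  -- tail

CYCLES = 8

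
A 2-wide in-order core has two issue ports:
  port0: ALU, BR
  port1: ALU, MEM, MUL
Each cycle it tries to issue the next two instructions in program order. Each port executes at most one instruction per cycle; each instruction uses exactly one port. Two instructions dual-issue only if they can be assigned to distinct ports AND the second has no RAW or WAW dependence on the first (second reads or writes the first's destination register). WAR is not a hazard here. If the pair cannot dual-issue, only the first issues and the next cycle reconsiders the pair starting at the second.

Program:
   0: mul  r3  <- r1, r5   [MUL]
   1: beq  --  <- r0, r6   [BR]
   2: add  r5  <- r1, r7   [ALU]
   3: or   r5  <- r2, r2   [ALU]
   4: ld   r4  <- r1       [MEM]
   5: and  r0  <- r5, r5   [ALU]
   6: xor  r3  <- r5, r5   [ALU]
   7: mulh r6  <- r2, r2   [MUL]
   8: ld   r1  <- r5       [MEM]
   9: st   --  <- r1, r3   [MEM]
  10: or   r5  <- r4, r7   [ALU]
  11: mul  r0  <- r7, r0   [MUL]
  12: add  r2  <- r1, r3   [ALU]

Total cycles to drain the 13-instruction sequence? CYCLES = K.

t=0 i0+i1:mul beq ; pair
t=1 i2:add ; WAW r5
t=2 i3+i4:or ld ; pair
t=3 i5+i6:and xor ; pair
t=4 i7:mulh ; no-port MUL/MEM
t=5 i8:ld ; no-port MEM/MEM
t=6 i9+i10:st or ; pair
t=7 i11+i12:mul add ; pair

CYCLES = 8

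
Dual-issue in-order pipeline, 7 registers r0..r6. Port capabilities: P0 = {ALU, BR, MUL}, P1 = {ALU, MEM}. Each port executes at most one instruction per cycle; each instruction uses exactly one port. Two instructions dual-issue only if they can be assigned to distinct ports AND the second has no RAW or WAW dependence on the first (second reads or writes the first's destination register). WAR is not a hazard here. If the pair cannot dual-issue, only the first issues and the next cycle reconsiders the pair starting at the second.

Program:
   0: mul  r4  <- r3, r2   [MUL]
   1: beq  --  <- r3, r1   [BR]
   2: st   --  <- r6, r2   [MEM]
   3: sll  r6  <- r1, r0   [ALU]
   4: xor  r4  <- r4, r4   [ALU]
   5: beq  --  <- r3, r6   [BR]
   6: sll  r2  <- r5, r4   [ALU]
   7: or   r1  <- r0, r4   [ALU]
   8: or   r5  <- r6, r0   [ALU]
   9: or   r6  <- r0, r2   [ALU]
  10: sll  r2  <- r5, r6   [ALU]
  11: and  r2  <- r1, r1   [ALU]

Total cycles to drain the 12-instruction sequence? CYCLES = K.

0. mul.MUL @i0  | no-port MUL/BR
1. beq.BR+st.MEM @i1&i2  | 2-wide
2. sll.ALU+xor.ALU @i3&i4  | 2-wide
3. beq.BR+sll.ALU @i5&i6  | 2-wide
4. or.ALU+or.ALU @i7&i8  | 2-wide
5. or.ALU @i9  | RAW r6
6. sll.ALU @i10  | WAW r2
7. and.ALU @i11  | tail

CYCLES = 8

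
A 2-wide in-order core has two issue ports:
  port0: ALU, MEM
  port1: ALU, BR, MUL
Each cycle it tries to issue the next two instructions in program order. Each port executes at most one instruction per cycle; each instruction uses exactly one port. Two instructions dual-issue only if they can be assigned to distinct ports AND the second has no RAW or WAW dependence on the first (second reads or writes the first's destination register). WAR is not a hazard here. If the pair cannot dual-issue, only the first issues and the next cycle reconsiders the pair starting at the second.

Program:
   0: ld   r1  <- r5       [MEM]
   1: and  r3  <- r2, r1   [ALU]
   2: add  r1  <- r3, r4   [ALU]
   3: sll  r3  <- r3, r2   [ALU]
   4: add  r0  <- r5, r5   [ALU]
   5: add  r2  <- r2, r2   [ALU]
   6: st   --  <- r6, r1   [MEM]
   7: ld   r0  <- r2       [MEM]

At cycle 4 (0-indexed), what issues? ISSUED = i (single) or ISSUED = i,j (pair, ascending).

ISSUED = 6

[0] i0  ld.MEM  -- RAW r1
[1] i1  and.ALU  -- RAW r3
[2] i2,i3  add.ALU+sll.ALU  -- pair
[3] i4,i5  add.ALU+add.ALU  -- pair
[4] i6  st.MEM  -- no-port MEM/MEM
[5] i7  ld.MEM  -- tail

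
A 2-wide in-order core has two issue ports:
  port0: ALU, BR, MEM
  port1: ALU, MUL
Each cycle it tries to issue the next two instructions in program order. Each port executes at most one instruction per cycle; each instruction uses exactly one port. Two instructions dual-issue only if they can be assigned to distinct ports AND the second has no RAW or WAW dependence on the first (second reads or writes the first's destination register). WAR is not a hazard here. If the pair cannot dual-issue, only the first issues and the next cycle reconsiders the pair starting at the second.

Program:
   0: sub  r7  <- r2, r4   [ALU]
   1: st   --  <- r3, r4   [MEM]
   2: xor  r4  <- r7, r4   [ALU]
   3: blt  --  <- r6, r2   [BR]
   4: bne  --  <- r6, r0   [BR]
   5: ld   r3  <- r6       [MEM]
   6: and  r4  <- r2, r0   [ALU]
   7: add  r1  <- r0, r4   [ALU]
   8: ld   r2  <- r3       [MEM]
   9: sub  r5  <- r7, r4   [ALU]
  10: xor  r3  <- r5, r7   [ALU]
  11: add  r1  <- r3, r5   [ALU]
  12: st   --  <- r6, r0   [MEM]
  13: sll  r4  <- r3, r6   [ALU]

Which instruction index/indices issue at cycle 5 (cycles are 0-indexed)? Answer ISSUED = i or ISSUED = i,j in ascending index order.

ISSUED = 9

0. sub.ALU st.MEM @i0/i1  | 2-wide
1. xor.ALU blt.BR @i2/i3  | 2-wide
2. bne.BR @i4  | no-port BR/MEM
3. ld.MEM and.ALU @i5/i6  | 2-wide
4. add.ALU ld.MEM @i7/i8  | 2-wide
5. sub.ALU @i9  | RAW r5
6. xor.ALU @i10  | RAW r3
7. add.ALU st.MEM @i11/i12  | 2-wide
8. sll.ALU @i13  | tail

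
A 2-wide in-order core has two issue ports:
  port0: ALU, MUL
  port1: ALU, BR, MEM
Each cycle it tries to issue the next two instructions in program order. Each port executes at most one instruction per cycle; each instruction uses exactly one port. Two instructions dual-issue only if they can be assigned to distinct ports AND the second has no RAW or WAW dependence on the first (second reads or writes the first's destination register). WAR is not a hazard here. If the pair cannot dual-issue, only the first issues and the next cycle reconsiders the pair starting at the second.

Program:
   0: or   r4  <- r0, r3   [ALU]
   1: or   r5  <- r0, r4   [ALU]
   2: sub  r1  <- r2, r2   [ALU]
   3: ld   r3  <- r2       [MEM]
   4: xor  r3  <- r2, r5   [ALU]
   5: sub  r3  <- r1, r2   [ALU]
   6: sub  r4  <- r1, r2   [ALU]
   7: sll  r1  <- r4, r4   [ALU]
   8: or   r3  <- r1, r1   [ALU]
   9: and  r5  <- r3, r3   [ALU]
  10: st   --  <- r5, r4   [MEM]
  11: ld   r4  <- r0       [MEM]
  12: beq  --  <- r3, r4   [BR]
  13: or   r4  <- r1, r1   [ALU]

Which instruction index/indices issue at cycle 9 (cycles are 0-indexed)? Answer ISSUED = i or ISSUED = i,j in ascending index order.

c0: i0 or.ALU  RAW r4
c1: i1,i2 or.ALU sub.ALU  2-wide
c2: i3 ld.MEM  WAW r3
c3: i4 xor.ALU  WAW r3
c4: i5,i6 sub.ALU sub.ALU  2-wide
c5: i7 sll.ALU  RAW r1
c6: i8 or.ALU  RAW r3
c7: i9 and.ALU  RAW r5
c8: i10 st.MEM  no-port MEM/MEM
c9: i11 ld.MEM  no-port MEM/BR
c10: i12,i13 beq.BR or.ALU  2-wide

ISSUED = 11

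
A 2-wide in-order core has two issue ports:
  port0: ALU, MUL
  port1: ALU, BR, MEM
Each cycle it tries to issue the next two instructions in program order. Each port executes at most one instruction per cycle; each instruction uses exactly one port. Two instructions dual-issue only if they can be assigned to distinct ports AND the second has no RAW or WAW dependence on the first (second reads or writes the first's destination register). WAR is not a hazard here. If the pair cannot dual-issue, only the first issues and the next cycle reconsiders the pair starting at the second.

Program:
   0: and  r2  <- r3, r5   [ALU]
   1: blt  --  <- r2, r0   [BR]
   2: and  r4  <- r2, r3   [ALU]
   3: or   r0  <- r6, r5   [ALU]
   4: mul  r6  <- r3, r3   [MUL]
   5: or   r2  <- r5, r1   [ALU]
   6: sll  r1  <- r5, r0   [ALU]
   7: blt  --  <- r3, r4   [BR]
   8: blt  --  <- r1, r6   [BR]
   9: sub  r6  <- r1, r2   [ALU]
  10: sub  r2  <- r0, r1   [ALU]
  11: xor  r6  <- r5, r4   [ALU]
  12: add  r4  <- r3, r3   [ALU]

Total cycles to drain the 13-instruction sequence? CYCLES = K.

CYCLES = 8

[0] i0  and  -- RAW r2
[1] i1/i2  blt;and  -- pair
[2] i3/i4  or;mul  -- pair
[3] i5/i6  or;sll  -- pair
[4] i7  blt  -- no-port BR/BR
[5] i8/i9  blt;sub  -- pair
[6] i10/i11  sub;xor  -- pair
[7] i12  add  -- tail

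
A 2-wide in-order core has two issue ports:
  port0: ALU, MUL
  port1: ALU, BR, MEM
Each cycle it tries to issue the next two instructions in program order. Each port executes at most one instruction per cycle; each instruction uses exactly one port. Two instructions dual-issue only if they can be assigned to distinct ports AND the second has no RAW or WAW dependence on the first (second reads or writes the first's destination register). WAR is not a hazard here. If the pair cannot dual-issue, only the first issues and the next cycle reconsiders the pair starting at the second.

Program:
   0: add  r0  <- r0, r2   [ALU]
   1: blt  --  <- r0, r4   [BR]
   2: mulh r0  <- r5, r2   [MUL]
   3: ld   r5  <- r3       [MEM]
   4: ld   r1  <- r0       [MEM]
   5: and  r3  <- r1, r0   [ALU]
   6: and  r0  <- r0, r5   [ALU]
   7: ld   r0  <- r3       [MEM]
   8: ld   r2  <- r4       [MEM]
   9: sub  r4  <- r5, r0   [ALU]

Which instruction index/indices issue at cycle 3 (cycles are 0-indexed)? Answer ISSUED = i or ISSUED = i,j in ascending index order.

ISSUED = 4

t=0 i0:add ; RAW r0
t=1 i1,i2:blt+mulh ; 2-wide
t=2 i3:ld ; no-port MEM/MEM
t=3 i4:ld ; RAW r1
t=4 i5,i6:and+and ; 2-wide
t=5 i7:ld ; no-port MEM/MEM
t=6 i8,i9:ld+sub ; 2-wide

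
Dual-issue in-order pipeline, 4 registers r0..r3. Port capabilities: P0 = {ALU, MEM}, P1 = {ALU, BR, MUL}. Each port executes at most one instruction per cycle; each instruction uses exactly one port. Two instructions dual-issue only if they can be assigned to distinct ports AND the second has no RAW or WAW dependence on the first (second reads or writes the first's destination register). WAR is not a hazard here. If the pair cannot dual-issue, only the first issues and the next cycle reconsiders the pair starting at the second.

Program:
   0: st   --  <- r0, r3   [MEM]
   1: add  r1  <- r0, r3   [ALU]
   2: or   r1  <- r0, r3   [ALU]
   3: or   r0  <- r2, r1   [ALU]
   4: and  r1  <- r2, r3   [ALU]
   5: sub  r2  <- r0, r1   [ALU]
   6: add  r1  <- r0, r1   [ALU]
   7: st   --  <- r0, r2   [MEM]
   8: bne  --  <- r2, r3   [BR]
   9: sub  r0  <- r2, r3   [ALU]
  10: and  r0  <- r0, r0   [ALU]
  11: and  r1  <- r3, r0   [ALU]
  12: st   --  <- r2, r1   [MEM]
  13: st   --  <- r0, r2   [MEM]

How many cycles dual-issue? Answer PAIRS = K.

PAIRS = 4

  cy0 -> i0,i1 (st;add) dual
  cy1 -> i2 (or) RAW r1
  cy2 -> i3,i4 (or;and) dual
  cy3 -> i5,i6 (sub;add) dual
  cy4 -> i7,i8 (st;bne) dual
  cy5 -> i9 (sub) RAW+WAW r0
  cy6 -> i10 (and) RAW r0
  cy7 -> i11 (and) RAW r1
  cy8 -> i12 (st) no-port MEM/MEM
  cy9 -> i13 (st) tail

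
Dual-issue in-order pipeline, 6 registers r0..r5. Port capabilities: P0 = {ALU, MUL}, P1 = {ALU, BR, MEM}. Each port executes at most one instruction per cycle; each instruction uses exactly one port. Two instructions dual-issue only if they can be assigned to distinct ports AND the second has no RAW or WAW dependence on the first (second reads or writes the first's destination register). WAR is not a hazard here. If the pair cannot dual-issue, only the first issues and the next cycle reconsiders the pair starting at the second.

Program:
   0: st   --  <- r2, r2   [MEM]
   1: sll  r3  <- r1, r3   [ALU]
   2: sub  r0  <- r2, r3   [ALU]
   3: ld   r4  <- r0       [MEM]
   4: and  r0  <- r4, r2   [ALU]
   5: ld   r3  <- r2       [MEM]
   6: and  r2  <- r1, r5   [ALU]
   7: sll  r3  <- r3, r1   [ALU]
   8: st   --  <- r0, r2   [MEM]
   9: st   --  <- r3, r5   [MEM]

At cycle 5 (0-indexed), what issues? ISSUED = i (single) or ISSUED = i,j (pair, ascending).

ISSUED = 8

  cy0 -> i0,i1 (st/sll) pair
  cy1 -> i2 (sub) RAW r0
  cy2 -> i3 (ld) RAW r4
  cy3 -> i4,i5 (and/ld) pair
  cy4 -> i6,i7 (and/sll) pair
  cy5 -> i8 (st) no-port MEM/MEM
  cy6 -> i9 (st) tail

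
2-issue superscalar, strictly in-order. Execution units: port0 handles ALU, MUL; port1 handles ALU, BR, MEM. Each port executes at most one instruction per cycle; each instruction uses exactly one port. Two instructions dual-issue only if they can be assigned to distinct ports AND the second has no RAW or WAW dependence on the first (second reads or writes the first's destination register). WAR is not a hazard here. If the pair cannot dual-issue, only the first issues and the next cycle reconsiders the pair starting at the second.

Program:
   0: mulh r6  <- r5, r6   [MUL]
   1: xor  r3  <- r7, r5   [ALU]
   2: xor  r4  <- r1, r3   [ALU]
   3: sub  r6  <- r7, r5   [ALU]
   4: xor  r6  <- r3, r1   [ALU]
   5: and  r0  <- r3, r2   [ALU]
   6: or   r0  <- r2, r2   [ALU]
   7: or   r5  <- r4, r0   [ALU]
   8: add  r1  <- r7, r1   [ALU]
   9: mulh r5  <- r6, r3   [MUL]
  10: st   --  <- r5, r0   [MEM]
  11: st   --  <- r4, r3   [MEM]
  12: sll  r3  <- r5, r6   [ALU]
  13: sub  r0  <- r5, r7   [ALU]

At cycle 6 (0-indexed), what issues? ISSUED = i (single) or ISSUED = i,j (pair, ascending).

ISSUED = 10

#0 head=0: mulh.MUL xor.ALU i0+i1 dual
#1 head=2: xor.ALU sub.ALU i2+i3 dual
#2 head=4: xor.ALU and.ALU i4+i5 dual
#3 head=6: or.ALU i6 RAW r0
#4 head=7: or.ALU add.ALU i7+i8 dual
#5 head=9: mulh.MUL i9 RAW r5
#6 head=10: st.MEM i10 no-port MEM/MEM
#7 head=11: st.MEM sll.ALU i11+i12 dual
#8 head=13: sub.ALU i13 tail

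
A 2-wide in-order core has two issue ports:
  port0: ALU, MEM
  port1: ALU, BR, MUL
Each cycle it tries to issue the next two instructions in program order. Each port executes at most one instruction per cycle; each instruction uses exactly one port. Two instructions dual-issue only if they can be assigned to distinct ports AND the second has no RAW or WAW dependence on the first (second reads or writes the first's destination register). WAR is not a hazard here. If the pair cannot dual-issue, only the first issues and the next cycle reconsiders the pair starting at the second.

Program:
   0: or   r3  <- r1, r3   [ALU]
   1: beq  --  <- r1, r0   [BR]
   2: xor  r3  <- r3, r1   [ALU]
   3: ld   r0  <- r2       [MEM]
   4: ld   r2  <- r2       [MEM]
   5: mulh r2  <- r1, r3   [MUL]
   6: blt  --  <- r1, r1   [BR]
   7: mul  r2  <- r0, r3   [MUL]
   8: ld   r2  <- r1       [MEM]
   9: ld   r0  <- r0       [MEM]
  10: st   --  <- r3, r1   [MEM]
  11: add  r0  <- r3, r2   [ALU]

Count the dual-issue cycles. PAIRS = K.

0. or.ALU beq.BR @i0+i1  | dual
1. xor.ALU ld.MEM @i2+i3  | dual
2. ld.MEM @i4  | WAW r2
3. mulh.MUL @i5  | no-port MUL/BR
4. blt.BR @i6  | no-port BR/MUL
5. mul.MUL @i7  | WAW r2
6. ld.MEM @i8  | no-port MEM/MEM
7. ld.MEM @i9  | no-port MEM/MEM
8. st.MEM add.ALU @i10+i11  | dual

PAIRS = 3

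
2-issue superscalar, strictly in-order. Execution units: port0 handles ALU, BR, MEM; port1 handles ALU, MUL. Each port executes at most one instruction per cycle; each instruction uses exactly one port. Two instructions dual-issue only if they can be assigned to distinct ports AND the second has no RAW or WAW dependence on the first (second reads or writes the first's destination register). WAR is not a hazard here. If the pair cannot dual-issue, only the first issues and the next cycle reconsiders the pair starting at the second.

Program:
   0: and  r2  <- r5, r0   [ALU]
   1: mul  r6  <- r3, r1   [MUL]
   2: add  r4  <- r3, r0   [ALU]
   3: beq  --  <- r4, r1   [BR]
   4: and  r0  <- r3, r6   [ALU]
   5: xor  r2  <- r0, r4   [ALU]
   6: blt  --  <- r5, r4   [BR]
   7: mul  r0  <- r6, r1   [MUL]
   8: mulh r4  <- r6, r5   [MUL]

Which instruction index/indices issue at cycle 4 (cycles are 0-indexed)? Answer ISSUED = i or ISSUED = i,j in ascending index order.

ISSUED = 7

#0 head=0: and.ALU+mul.MUL i0+i1 dual
#1 head=2: add.ALU i2 RAW r4
#2 head=3: beq.BR+and.ALU i3+i4 dual
#3 head=5: xor.ALU+blt.BR i5+i6 dual
#4 head=7: mul.MUL i7 no-port MUL/MUL
#5 head=8: mulh.MUL i8 tail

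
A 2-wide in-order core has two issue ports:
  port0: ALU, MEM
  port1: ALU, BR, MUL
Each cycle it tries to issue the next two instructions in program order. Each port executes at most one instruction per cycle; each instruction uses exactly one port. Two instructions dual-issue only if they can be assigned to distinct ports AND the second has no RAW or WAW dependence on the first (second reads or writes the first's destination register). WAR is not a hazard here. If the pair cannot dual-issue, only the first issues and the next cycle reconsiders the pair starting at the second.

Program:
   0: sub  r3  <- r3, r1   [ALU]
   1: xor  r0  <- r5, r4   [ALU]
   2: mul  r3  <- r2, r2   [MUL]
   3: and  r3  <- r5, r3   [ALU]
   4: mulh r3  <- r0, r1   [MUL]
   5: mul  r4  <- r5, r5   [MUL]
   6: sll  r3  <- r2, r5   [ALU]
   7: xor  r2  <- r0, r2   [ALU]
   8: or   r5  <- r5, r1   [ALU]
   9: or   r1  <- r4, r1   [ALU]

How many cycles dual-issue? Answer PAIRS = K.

PAIRS = 3

t=0 i0/i1:sub.ALU/xor.ALU ; dual
t=1 i2:mul.MUL ; RAW+WAW r3
t=2 i3:and.ALU ; WAW r3
t=3 i4:mulh.MUL ; no-port MUL/MUL
t=4 i5/i6:mul.MUL/sll.ALU ; dual
t=5 i7/i8:xor.ALU/or.ALU ; dual
t=6 i9:or.ALU ; tail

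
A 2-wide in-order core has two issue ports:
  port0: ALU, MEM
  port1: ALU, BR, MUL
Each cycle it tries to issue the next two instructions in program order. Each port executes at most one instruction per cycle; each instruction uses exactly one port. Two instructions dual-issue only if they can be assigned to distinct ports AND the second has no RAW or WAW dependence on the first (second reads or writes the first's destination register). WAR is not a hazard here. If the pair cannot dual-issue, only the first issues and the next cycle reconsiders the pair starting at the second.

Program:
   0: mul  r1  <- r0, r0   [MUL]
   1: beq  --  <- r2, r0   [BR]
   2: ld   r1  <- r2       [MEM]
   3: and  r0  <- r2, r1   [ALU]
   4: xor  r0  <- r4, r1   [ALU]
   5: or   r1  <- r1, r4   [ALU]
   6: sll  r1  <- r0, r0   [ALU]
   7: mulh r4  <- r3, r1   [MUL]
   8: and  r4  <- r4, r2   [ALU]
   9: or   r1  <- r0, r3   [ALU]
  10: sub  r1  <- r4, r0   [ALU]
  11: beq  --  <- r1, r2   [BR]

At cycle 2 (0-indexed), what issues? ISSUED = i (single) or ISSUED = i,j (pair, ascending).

ISSUED = 3

  cy0 -> i0 (mul.MUL) no-port MUL/BR
  cy1 -> i1+i2 (beq.BR;ld.MEM) 2-wide
  cy2 -> i3 (and.ALU) WAW r0
  cy3 -> i4+i5 (xor.ALU;or.ALU) 2-wide
  cy4 -> i6 (sll.ALU) RAW r1
  cy5 -> i7 (mulh.MUL) RAW+WAW r4
  cy6 -> i8+i9 (and.ALU;or.ALU) 2-wide
  cy7 -> i10 (sub.ALU) RAW r1
  cy8 -> i11 (beq.BR) tail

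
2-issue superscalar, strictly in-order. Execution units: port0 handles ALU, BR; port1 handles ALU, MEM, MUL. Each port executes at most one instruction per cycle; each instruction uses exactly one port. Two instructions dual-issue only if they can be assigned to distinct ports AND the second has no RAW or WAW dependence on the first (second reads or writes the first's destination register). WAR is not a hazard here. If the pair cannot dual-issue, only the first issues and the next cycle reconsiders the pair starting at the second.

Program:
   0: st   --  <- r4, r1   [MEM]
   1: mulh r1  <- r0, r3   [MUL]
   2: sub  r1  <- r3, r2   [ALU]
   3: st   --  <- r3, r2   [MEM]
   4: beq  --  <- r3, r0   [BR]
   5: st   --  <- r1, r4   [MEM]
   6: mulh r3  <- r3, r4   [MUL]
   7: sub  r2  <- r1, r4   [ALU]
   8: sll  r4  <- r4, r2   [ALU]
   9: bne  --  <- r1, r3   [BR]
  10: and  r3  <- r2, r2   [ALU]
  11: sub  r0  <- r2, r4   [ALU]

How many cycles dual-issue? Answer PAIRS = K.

PAIRS = 5

[0] i0  st  -- no-port MEM/MUL
[1] i1  mulh  -- WAW r1
[2] i2+i3  sub;st  -- dual
[3] i4+i5  beq;st  -- dual
[4] i6+i7  mulh;sub  -- dual
[5] i8+i9  sll;bne  -- dual
[6] i10+i11  and;sub  -- dual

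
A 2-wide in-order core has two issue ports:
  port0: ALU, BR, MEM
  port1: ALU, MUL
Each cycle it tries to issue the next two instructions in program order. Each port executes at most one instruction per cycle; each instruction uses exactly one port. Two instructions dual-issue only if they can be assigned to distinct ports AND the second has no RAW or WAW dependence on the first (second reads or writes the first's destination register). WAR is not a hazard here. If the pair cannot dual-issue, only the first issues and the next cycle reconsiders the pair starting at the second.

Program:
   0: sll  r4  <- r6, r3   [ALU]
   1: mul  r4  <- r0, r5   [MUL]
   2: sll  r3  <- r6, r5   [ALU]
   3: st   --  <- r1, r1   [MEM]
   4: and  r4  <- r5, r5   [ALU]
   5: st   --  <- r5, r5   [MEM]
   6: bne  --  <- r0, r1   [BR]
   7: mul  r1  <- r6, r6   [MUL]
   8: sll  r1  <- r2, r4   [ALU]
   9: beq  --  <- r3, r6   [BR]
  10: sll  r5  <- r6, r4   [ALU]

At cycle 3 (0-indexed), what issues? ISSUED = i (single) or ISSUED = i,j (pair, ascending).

[0] i0  sll  -- WAW r4
[1] i1/i2  mul/sll  -- pair
[2] i3/i4  st/and  -- pair
[3] i5  st  -- no-port MEM/BR
[4] i6/i7  bne/mul  -- pair
[5] i8/i9  sll/beq  -- pair
[6] i10  sll  -- tail

ISSUED = 5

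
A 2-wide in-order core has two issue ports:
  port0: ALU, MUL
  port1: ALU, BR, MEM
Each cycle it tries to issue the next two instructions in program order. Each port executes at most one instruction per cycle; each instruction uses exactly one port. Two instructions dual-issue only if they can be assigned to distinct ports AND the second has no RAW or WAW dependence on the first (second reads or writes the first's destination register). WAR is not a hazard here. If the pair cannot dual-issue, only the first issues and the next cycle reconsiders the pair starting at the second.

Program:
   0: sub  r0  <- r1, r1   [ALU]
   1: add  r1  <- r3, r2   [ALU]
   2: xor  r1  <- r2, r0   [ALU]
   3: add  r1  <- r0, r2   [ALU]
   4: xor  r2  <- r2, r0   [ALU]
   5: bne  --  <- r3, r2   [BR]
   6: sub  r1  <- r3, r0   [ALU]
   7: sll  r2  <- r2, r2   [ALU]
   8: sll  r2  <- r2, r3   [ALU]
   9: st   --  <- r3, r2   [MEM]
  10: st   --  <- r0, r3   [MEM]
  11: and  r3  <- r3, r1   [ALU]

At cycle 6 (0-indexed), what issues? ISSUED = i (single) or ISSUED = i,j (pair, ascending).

ISSUED = 9

c0: i0,i1 sub.ALU add.ALU  pair
c1: i2 xor.ALU  WAW r1
c2: i3,i4 add.ALU xor.ALU  pair
c3: i5,i6 bne.BR sub.ALU  pair
c4: i7 sll.ALU  RAW+WAW r2
c5: i8 sll.ALU  RAW r2
c6: i9 st.MEM  no-port MEM/MEM
c7: i10,i11 st.MEM and.ALU  pair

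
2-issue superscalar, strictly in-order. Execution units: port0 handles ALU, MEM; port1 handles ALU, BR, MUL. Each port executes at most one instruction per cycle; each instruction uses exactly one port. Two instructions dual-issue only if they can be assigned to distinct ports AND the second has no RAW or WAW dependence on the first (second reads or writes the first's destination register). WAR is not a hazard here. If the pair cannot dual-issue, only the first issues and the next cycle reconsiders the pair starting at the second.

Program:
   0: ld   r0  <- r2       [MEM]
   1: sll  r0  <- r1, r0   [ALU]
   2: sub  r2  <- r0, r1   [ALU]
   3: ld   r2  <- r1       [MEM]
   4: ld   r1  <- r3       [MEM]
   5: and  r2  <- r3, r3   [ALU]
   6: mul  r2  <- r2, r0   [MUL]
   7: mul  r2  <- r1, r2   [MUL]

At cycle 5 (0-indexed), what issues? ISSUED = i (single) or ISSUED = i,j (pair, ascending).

ISSUED = 6

c0: i0 ld  RAW+WAW r0
c1: i1 sll  RAW r0
c2: i2 sub  WAW r2
c3: i3 ld  no-port MEM/MEM
c4: i4/i5 ld/and  2-wide
c5: i6 mul  no-port MUL/MUL
c6: i7 mul  tail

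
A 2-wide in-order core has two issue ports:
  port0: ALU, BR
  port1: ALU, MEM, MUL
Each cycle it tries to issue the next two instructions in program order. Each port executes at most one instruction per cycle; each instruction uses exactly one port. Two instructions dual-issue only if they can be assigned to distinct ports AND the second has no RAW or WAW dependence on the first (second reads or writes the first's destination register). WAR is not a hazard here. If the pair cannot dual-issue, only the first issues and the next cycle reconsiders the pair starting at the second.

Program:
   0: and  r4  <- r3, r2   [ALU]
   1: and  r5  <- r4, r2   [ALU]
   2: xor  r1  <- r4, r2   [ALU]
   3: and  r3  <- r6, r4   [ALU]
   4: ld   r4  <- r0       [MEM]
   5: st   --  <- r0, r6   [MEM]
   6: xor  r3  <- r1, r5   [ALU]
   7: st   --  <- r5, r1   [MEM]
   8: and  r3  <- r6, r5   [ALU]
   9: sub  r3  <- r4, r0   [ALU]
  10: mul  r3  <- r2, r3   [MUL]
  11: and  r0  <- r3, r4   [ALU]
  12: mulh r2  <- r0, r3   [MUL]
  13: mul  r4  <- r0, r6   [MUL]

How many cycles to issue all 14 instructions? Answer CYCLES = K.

c0: i0 and  RAW r4
c1: i1/i2 and/xor  pair
c2: i3/i4 and/ld  pair
c3: i5/i6 st/xor  pair
c4: i7/i8 st/and  pair
c5: i9 sub  RAW+WAW r3
c6: i10 mul  RAW r3
c7: i11 and  RAW r0
c8: i12 mulh  no-port MUL/MUL
c9: i13 mul  tail

CYCLES = 10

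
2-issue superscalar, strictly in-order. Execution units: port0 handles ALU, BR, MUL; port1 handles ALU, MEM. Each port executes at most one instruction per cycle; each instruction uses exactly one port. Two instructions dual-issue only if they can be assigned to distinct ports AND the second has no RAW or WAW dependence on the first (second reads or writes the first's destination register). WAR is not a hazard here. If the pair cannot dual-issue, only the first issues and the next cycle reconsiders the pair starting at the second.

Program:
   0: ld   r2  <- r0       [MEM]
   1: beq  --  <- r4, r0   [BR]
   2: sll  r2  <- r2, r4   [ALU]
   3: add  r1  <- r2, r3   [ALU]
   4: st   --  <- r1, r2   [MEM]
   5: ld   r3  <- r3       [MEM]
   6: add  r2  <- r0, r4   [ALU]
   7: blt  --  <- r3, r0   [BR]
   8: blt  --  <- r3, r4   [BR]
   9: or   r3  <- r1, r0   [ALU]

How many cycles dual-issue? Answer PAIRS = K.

[0] i0/i1  ld.MEM+beq.BR  -- pair
[1] i2  sll.ALU  -- RAW r2
[2] i3  add.ALU  -- RAW r1
[3] i4  st.MEM  -- no-port MEM/MEM
[4] i5/i6  ld.MEM+add.ALU  -- pair
[5] i7  blt.BR  -- no-port BR/BR
[6] i8/i9  blt.BR+or.ALU  -- pair

PAIRS = 3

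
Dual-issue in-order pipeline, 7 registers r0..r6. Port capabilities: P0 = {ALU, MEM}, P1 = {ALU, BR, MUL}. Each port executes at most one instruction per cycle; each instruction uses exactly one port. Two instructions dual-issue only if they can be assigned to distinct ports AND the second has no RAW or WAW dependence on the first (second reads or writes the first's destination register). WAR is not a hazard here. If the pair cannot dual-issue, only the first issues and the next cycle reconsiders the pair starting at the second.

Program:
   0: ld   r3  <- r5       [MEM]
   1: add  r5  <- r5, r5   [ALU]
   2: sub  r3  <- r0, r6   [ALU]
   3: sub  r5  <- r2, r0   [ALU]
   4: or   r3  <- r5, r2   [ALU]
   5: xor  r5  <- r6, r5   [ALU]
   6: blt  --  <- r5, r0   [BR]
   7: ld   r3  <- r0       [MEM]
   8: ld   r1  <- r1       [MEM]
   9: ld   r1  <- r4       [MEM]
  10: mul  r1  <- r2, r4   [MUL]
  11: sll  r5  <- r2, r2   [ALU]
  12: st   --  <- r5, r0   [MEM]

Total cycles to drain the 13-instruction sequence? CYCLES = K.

t=0 i0+i1:ld/add ; 2-wide
t=1 i2+i3:sub/sub ; 2-wide
t=2 i4+i5:or/xor ; 2-wide
t=3 i6+i7:blt/ld ; 2-wide
t=4 i8:ld ; no-port MEM/MEM
t=5 i9:ld ; WAW r1
t=6 i10+i11:mul/sll ; 2-wide
t=7 i12:st ; tail

CYCLES = 8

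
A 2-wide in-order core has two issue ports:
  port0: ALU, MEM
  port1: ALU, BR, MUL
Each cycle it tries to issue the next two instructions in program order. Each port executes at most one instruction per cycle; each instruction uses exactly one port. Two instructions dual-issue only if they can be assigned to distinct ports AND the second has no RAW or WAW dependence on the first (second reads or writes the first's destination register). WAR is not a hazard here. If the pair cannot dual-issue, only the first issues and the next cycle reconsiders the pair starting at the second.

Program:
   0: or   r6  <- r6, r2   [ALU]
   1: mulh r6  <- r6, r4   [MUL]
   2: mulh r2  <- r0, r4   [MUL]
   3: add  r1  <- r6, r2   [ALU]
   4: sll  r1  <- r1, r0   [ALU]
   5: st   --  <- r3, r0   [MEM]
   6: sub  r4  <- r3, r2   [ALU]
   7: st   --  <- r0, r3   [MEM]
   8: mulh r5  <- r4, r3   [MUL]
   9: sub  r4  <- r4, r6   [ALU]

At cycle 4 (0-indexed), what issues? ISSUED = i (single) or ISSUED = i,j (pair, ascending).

ISSUED = 4,5

t=0 i0:or.ALU ; RAW+WAW r6
t=1 i1:mulh.MUL ; no-port MUL/MUL
t=2 i2:mulh.MUL ; RAW r2
t=3 i3:add.ALU ; RAW+WAW r1
t=4 i4/i5:sll.ALU/st.MEM ; pair
t=5 i6/i7:sub.ALU/st.MEM ; pair
t=6 i8/i9:mulh.MUL/sub.ALU ; pair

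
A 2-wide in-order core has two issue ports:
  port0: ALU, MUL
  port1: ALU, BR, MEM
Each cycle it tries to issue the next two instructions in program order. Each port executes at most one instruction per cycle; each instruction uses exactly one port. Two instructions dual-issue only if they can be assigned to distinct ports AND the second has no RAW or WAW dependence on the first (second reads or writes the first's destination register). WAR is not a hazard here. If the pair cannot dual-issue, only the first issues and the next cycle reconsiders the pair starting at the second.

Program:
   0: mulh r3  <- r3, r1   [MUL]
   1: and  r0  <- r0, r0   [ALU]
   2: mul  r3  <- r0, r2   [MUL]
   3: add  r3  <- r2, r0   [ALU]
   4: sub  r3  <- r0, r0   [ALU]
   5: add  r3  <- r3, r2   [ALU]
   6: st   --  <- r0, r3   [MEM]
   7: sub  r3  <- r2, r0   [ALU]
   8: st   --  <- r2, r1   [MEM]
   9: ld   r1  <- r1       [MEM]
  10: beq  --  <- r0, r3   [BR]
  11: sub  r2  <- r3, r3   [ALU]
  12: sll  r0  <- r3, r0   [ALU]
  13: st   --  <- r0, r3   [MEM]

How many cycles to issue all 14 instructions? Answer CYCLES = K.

  cy0 -> i0,i1 (mulh/and) pair
  cy1 -> i2 (mul) WAW r3
  cy2 -> i3 (add) WAW r3
  cy3 -> i4 (sub) RAW+WAW r3
  cy4 -> i5 (add) RAW r3
  cy5 -> i6,i7 (st/sub) pair
  cy6 -> i8 (st) no-port MEM/MEM
  cy7 -> i9 (ld) no-port MEM/BR
  cy8 -> i10,i11 (beq/sub) pair
  cy9 -> i12 (sll) RAW r0
  cy10 -> i13 (st) tail

CYCLES = 11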